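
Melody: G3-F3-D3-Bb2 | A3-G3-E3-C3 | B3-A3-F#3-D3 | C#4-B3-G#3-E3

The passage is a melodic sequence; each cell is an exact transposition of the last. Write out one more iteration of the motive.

With a 4-note motive the entries are G3, A3, B3, C#4, each up a 2nd from the previous.
Statement 5 starts on D#4 and keeps the same exact contour: D#4 C#4 A#3 F#3.

D#4 C#4 A#3 F#3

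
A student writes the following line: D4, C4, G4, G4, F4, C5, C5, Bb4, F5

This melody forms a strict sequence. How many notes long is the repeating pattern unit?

9 notes total. Splitting into 3 groups of 3:
D4 C4 G4 | G4 F4 C5 | C5 Bb4 F5
Each cell is the previous one up a 4th — so the unit is 3 notes.

3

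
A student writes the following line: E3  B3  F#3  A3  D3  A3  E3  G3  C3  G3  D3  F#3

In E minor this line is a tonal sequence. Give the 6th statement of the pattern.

G2 D3 A2 C3

With a 4-note motive the entries are E3, D3, C3, each down a 2nd from the previous.
Extending down a 2nd: B2 → A2 → G2.
From G2 the diatonic shape gives G2 D3 A2 C3.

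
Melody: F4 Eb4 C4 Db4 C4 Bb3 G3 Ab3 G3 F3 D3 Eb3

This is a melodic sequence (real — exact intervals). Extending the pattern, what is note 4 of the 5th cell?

F2

With 4-note cells, note 4 of each statement runs Db4, Ab3, Eb3.
Carrying that down a 4th forward: Bb2 → F2.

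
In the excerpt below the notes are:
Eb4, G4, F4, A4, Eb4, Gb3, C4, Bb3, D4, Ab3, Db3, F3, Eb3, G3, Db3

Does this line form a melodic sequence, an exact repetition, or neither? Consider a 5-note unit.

neither

Note 1 of cell 2 is Gb3; if this were a sequence it would be Ab3. No unit length gives a consistent transposition pattern.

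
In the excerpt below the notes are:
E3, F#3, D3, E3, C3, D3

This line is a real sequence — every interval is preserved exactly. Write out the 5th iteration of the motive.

Ab2 Bb2

Unit = 2 notes; the statements start on E3, D3, C3, moving down a 2nd each time.
Carrying on: Bb2 → Ab2.
So cell 5 is Ab2 Bb2.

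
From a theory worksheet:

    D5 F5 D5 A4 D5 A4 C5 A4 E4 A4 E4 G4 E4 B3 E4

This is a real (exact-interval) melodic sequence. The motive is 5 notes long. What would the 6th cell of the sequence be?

Unit = 5 notes; the statements start on D5, A4, E4, moving down a 4th each time.
Continuing the starts: B3 → F#3 → C#3.
Statement 6 starts on C#3 and keeps the same exact contour: C#3 E3 C#3 G#2 C#3.

C#3 E3 C#3 G#2 C#3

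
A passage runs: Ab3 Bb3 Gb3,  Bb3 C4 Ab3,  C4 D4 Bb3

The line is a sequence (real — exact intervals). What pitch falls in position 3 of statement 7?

The unit is 3 notes. Position-3 pitches of the 3 shown cells: Gb3, Ab3, Bb3.
Each moves up a 2nd. Continuing: C4 → D4 → E4 → F#4.

F#4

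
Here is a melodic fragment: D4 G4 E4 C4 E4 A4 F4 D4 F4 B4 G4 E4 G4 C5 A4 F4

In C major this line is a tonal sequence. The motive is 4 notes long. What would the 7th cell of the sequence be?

The 4-note cells begin on D4, E4, F4, G4 — each up a 2nd from the last.
Carrying on: A4 → B4 → C5.
Statement 7 starts on C5 and keeps the same diatonic contour: C5 F5 D5 B4.

C5 F5 D5 B4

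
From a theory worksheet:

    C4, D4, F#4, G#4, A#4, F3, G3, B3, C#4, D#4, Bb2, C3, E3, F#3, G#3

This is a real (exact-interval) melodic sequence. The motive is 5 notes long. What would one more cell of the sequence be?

With a 5-note motive the entries are C4, F3, Bb2, each down a 5th from the previous.
Statement 4 starts on Eb2 and keeps the same exact contour: Eb2 F2 A2 B2 C#3.

Eb2 F2 A2 B2 C#3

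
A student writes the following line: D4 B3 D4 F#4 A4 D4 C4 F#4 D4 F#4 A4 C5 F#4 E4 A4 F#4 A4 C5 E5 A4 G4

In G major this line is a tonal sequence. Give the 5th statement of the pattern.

With a 7-note motive the entries are D4, F#4, A4, each up a 3rd from the previous.
Carrying on: C5 → E5.
Statement 5 starts on E5 and keeps the same diatonic contour: E5 C5 E5 G5 B5 E5 D5.

E5 C5 E5 G5 B5 E5 D5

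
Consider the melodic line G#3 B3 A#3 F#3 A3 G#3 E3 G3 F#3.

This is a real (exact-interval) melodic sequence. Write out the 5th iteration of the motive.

C3 Eb3 D3

Taking 3-note groups, the heads are G#3, F#3, E3: the pattern moves down a 2nd.
Carrying on: D3 → C3.
From C3 the exact shape gives C3 Eb3 D3.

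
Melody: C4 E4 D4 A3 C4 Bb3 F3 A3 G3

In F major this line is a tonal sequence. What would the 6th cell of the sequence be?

G2 Bb2 A2

Taking 3-note groups, the heads are C4, A3, F3: the pattern moves down a 3rd.
Extending down a 3rd: D3 → Bb2 → G2.
Statement 6 starts on G2 and keeps the same diatonic contour: G2 Bb2 A2.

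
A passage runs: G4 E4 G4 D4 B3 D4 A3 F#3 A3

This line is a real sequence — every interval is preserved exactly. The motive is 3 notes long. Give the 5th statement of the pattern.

B2 G#2 B2

Taking 3-note groups, the heads are G4, D4, A3: the pattern moves down a 4th.
Continuing the starts: E3 → B2.
From B2 the exact shape gives B2 G#2 B2.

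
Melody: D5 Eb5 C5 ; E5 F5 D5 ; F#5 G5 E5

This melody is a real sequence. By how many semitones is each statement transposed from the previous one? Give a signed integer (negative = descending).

The 3-note cells begin on D5, E5, F#5 — each up a 2nd from the last.
Counting half-steps from D5 to E5: 2.

2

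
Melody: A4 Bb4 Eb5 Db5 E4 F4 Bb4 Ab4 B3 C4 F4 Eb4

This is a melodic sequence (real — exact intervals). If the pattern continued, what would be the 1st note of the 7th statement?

D#2

Grouping in 4s, the 1st note of each cell is A4, E4, B3.
Carrying that down a 4th forward: F#3 → C#3 → G#2 → D#2.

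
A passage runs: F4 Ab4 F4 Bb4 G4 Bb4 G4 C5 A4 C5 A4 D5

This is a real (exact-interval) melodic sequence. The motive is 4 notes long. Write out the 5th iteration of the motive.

C#5 E5 C#5 F#5

Taking 4-note groups, the heads are F4, G4, A4: the pattern moves up a 2nd.
Carrying on: B4 → C#5.
Statement 5 starts on C#5 and keeps the same exact contour: C#5 E5 C#5 F#5.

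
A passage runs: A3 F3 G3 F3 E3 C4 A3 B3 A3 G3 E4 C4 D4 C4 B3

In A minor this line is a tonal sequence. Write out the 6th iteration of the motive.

D5 B4 C5 B4 A4

With a 5-note motive the entries are A3, C4, E4, each up a 3rd from the previous.
Carrying on: G4 → B4 → D5.
So cell 6 is D5 B4 C5 B4 A4.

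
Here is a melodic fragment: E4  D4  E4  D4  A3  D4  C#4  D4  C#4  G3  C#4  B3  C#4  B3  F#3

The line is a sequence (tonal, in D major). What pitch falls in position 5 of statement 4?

The unit is 5 notes. Position-5 pitches of the 3 shown cells: A3, G3, F#3.
From F#3, down a 2nd gives E3.

E3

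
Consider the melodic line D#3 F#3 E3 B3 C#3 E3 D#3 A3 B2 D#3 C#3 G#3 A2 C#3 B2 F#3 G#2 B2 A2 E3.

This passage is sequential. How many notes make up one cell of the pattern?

4

20 notes total. Splitting into 5 groups of 4:
D#3 F#3 E3 B3 | C#3 E3 D#3 A3 | B2 D#3 C#3 G#3 | A2 C#3 B2 F#3 | G#2 B2 A2 E3
Each cell is the previous one down a 2nd — so the unit is 4 notes.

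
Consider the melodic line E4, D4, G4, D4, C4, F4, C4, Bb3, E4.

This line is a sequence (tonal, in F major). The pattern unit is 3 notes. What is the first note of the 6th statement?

G3

Unit = 3 notes; the statements start on E4, D4, C4, moving down a 2nd each time.
Continuing: Bb3 → A3 → G3. Statement 6 starts on G3.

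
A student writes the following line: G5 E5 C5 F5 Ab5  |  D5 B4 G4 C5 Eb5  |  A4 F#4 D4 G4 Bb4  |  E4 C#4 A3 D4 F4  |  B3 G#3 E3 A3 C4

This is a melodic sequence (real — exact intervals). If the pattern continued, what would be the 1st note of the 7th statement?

Grouping in 5s, the 1st note of each cell is G5, D5, A4, E4, B3.
Carrying that down a 4th forward: F#3 → C#3.

C#3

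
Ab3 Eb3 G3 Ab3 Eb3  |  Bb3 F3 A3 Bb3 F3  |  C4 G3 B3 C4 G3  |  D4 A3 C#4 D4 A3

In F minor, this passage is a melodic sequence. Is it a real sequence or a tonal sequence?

Each cell has the same semitone pattern (-5, 4, 1, -5) — intervals are preserved exactly.
And A3 lies outside F minor, so the sequence is real rather than tonal.

real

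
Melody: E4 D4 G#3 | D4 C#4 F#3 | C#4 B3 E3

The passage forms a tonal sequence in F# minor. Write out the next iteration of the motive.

With a 3-note motive the entries are E4, D4, C#4, each down a 2nd from the previous.
So cell 4 is B3 A3 D3.

B3 A3 D3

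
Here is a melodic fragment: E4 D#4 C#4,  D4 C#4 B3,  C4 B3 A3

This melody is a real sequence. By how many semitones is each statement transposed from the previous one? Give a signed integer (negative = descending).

-2

Unit = 3 notes; the statements start on E4, D4, C4, moving down a 2nd each time.
Counting half-steps from E4 to D4: -2.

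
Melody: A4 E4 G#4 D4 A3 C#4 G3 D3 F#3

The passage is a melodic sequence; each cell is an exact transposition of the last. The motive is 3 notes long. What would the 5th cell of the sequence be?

Unit = 3 notes; the statements start on A4, D4, G3, moving down a 5th each time.
Extending down a 5th: C3 → F2.
Statement 5 starts on F2 and keeps the same exact contour: F2 C2 E2.

F2 C2 E2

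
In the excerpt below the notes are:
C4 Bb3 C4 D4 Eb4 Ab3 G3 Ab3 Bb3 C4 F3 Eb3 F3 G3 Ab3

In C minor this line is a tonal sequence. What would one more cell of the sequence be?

Unit = 5 notes; the statements start on C4, Ab3, F3, moving down a 3rd each time.
So cell 4 is D3 C3 D3 Eb3 F3.

D3 C3 D3 Eb3 F3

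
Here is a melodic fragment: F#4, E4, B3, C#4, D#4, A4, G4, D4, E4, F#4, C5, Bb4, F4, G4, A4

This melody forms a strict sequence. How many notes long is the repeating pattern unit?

Try groups of 5 (3 cells in 15 notes):
F#4 E4 B3 C#4 D#4 | A4 G4 D4 E4 F#4 | C5 Bb4 F4 G4 A4
Every group is a transposition up a 3rd of the one before; no shorter unit works.

5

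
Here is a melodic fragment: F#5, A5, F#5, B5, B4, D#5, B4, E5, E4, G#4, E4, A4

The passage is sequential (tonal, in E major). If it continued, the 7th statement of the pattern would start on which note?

C#2

Taking 4-note groups, the heads are F#5, B4, E4: the pattern moves down a 5th.
Continuing: A3 → D#3 → G#2 → C#2. Statement 7 starts on C#2.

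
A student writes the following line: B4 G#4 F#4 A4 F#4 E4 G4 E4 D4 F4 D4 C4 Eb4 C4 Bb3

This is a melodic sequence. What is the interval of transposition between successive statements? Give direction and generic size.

Taking 3-note groups, the heads are B4, A4, G4, F4, Eb4: the pattern moves down a 2nd.
B4 to A4 is down a 2nd.

down a 2nd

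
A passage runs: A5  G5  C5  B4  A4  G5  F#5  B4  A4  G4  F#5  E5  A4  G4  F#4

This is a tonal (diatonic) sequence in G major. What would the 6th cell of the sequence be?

The 5-note cells begin on A5, G5, F#5 — each down a 2nd from the last.
Continuing the starts: E5 → D5 → C5.
From C5 the diatonic shape gives C5 B4 E4 D4 C4.

C5 B4 E4 D4 C4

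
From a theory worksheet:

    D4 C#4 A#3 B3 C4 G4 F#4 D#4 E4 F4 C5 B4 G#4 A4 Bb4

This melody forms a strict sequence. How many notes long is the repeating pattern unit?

There are 15 notes; a 5-note unit gives 3 cells:
D4 C#4 A#3 B3 C4 | G4 F#4 D#4 E4 F4 | C5 B4 G#4 A4 Bb4
That's a consistent up a 4th shift per cell, and no other grouping gives one.

5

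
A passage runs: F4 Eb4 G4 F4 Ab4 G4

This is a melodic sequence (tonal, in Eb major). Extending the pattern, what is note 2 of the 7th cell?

D5

With 2-note cells, note 2 of each statement runs Eb4, F4, G4.
Carrying that up a 2nd forward: Ab4 → Bb4 → C5 → D5.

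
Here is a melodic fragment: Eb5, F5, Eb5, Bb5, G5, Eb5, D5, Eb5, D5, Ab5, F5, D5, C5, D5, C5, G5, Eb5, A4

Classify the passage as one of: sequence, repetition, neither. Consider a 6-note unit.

neither

Note 6 of cell 3 is A4; if this were a sequence it would be C5. No unit length gives a consistent transposition pattern.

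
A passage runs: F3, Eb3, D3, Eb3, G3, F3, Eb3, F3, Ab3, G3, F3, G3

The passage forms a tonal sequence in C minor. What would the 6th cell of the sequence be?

D4 C4 Bb3 C4

Unit = 4 notes; the statements start on F3, G3, Ab3, moving up a 2nd each time.
Carrying on: Bb3 → C4 → D4.
Statement 6 starts on D4 and keeps the same diatonic contour: D4 C4 Bb3 C4.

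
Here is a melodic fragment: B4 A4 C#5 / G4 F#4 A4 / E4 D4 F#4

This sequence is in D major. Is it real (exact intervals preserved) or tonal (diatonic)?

Every note is diatonic to D major.
Cell 1 has -2 semitones from note 1 to 2, but cell 2 has -1 — the interval quality changes while the contour stays the same, which is the hallmark of a tonal sequence.

tonal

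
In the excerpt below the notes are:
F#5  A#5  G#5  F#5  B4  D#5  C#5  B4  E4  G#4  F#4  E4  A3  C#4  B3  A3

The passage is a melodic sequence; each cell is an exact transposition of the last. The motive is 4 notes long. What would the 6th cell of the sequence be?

With a 4-note motive the entries are F#5, B4, E4, A3, each down a 5th from the previous.
Carrying on: D3 → G2.
So cell 6 is G2 B2 A2 G2.

G2 B2 A2 G2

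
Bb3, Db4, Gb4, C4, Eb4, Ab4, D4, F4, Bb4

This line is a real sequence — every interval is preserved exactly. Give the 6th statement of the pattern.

G#4 B4 E5

Taking 3-note groups, the heads are Bb3, C4, D4: the pattern moves up a 2nd.
Extending up a 2nd: E4 → F#4 → G#4.
So cell 6 is G#4 B4 E5.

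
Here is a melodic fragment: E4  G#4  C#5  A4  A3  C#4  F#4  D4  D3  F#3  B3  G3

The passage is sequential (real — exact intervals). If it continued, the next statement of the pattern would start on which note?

Taking 4-note groups, the heads are E4, A3, D3: the pattern moves down a 5th.
One more step down a 5th gives G2.

G2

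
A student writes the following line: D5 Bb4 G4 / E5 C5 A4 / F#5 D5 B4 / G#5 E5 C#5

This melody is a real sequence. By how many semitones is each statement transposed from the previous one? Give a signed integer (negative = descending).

2

The 3-note cells begin on D5, E5, F#5, G#5 — each up a 2nd from the last.
D5 to E5 spans +2 semitones.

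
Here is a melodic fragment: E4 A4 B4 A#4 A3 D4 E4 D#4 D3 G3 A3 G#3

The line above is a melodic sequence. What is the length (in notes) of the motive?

4

Try groups of 4 (3 cells in 12 notes):
E4 A4 B4 A#4 | A3 D4 E4 D#4 | D3 G3 A3 G#3
Each cell is the previous one down a 5th — so the unit is 4 notes.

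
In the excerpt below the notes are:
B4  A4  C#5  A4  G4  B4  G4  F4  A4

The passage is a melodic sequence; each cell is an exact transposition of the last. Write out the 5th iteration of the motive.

Eb4 Db4 F4

The 3-note cells begin on B4, A4, G4 — each down a 2nd from the last.
Continuing the starts: F4 → Eb4.
From Eb4 the exact shape gives Eb4 Db4 F4.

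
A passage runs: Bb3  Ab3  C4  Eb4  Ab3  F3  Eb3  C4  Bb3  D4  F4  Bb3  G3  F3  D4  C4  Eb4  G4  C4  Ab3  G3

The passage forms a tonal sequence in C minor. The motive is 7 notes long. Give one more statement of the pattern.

Unit = 7 notes; the statements start on Bb3, C4, D4, moving up a 2nd each time.
From Eb4 the diatonic shape gives Eb4 D4 F4 Ab4 D4 Bb3 Ab3.

Eb4 D4 F4 Ab4 D4 Bb3 Ab3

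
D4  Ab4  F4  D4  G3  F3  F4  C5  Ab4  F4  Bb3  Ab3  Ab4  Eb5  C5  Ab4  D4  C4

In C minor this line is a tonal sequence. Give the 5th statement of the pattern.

With a 6-note motive the entries are D4, F4, Ab4, each up a 3rd from the previous.
Continuing the starts: C5 → Eb5.
Statement 5 starts on Eb5 and keeps the same diatonic contour: Eb5 Bb5 G5 Eb5 Ab4 G4.

Eb5 Bb5 G5 Eb5 Ab4 G4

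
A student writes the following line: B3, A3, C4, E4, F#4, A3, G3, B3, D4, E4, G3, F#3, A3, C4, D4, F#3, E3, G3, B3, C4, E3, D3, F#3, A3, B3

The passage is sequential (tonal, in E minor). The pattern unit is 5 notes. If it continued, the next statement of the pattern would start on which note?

D3

The 5-note cells begin on B3, A3, G3, F#3, E3 — each down a 2nd from the last.
One more step down a 2nd gives D3.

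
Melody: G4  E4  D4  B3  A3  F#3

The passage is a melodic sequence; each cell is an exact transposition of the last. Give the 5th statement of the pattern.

The 2-note cells begin on G4, D4, A3 — each down a 4th from the last.
Continuing the starts: E3 → B2.
Statement 5 starts on B2 and keeps the same exact contour: B2 G#2.

B2 G#2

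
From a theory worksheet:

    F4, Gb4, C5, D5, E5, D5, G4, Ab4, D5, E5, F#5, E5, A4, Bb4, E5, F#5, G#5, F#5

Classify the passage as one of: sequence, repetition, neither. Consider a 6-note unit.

Each 6-note cell is the previous one transposed up a 2nd.

sequence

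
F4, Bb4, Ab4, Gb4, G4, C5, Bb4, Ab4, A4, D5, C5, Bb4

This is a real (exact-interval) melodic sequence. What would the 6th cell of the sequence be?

Taking 4-note groups, the heads are F4, G4, A4: the pattern moves up a 2nd.
Extending up a 2nd: B4 → C#5 → D#5.
Statement 6 starts on D#5 and keeps the same exact contour: D#5 G#5 F#5 E5.

D#5 G#5 F#5 E5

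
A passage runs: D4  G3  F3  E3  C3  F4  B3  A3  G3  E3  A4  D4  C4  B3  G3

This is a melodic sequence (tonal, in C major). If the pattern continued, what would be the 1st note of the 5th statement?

E5

The unit is 5 notes. Position-1 pitches of the 3 shown cells: D4, F4, A4.
Carrying that up a 3rd forward: C5 → E5.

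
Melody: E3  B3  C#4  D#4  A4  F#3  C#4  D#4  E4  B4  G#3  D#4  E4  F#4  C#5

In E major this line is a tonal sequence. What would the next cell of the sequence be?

Taking 5-note groups, the heads are E3, F#3, G#3: the pattern moves up a 2nd.
So cell 4 is A3 E4 F#4 G#4 D#5.

A3 E4 F#4 G#4 D#5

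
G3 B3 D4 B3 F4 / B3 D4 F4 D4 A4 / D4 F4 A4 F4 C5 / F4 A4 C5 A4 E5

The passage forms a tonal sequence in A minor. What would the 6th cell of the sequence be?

C5 E5 G5 E5 B5

The 5-note cells begin on G3, B3, D4, F4 — each up a 3rd from the last.
Extending up a 3rd: A4 → C5.
So cell 6 is C5 E5 G5 E5 B5.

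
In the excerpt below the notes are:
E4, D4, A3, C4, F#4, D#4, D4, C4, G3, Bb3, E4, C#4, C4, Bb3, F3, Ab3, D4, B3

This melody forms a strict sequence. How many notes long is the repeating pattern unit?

Try groups of 6 (3 cells in 18 notes):
E4 D4 A3 C4 F#4 D#4 | D4 C4 G3 Bb3 E4 C#4 | C4 Bb3 F3 Ab3 D4 B3
Each cell is the previous one down a 2nd — so the unit is 6 notes.

6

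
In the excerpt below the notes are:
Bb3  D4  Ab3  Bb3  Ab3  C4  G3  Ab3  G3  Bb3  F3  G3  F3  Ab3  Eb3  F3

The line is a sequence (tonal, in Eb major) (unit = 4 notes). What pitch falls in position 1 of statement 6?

The unit is 4 notes. Position-1 pitches of the 4 shown cells: Bb3, Ab3, G3, F3.
Extending down a 2nd: Eb3 → D3.

D3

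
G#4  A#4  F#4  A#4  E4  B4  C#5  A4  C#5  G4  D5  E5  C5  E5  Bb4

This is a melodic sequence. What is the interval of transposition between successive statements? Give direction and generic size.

Taking 5-note groups, the heads are G#4, B4, D5: the pattern moves up a 3rd.
From G#4 to B4: up a 3rd.

up a 3rd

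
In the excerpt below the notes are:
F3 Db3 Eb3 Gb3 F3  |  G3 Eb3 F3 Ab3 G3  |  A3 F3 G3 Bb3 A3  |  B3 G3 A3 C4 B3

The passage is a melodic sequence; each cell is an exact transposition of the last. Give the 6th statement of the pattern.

D#4 B3 C#4 E4 D#4

Taking 5-note groups, the heads are F3, G3, A3, B3: the pattern moves up a 2nd.
Continuing the starts: C#4 → D#4.
Statement 6 starts on D#4 and keeps the same exact contour: D#4 B3 C#4 E4 D#4.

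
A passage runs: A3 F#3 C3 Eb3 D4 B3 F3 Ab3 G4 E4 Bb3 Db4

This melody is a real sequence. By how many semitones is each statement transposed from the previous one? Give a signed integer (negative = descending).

5

Unit = 4 notes; the statements start on A3, D4, G4, moving up a 4th each time.
A3→D4 is 62 − 57 = 5 semitones.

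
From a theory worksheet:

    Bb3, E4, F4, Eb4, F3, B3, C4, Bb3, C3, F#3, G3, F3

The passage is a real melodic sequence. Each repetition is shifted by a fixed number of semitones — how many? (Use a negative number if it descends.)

-5

The 4-note cells begin on Bb3, F3, C3 — each down a 4th from the last.
Counting half-steps from Bb3 to F3: -5.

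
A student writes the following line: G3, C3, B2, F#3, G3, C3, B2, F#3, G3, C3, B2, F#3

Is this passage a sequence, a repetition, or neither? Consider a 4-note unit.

repetition

Each 4-note cell is identical (G3 C3 B2 F#3), restated at the same pitch.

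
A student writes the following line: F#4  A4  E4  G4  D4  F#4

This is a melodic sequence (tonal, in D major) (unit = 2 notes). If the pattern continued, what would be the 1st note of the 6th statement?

The unit is 2 notes. Position-1 pitches of the 3 shown cells: F#4, E4, D4.
Each moves down a 2nd. Continuing: C#4 → B3 → A3.

A3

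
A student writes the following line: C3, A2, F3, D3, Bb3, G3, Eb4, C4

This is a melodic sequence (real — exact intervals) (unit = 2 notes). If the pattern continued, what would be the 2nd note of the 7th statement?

The unit is 2 notes. Position-2 pitches of the 4 shown cells: A2, D3, G3, C4.
Carrying that up a 4th forward: F4 → Bb4 → Eb5.

Eb5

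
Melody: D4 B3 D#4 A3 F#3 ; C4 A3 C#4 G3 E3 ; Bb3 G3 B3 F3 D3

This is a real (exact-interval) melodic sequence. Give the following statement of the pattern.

Taking 5-note groups, the heads are D4, C4, Bb3: the pattern moves down a 2nd.
So cell 4 is Ab3 F3 A3 Eb3 C3.

Ab3 F3 A3 Eb3 C3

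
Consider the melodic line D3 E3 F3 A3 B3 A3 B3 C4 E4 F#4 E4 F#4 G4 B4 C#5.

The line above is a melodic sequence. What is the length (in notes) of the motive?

There are 15 notes; a 5-note unit gives 3 cells:
D3 E3 F3 A3 B3 | A3 B3 C4 E4 F#4 | E4 F#4 G4 B4 C#5
Each cell is the previous one up a 5th — so the unit is 5 notes.

5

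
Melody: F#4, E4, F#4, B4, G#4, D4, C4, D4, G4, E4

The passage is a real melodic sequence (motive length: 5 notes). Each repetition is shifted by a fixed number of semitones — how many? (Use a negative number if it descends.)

The 5-note cells begin on F#4, D4 — each down a 3rd from the last.
F#4 to D4 spans -4 semitones.

-4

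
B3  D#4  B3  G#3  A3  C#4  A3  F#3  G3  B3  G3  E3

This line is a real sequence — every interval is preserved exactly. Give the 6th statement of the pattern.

Db3 F3 Db3 Bb2

With a 4-note motive the entries are B3, A3, G3, each down a 2nd from the previous.
Continuing the starts: F3 → Eb3 → Db3.
From Db3 the exact shape gives Db3 F3 Db3 Bb2.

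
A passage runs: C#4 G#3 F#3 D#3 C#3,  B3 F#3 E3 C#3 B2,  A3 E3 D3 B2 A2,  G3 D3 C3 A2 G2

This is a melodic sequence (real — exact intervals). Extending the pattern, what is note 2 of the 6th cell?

The unit is 5 notes. Position-2 pitches of the 4 shown cells: G#3, F#3, E3, D3.
Each moves down a 2nd. Continuing: C3 → Bb2.

Bb2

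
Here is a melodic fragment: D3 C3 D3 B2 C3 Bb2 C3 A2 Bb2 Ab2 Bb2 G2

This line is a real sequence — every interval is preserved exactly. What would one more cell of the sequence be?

Ab2 Gb2 Ab2 F2

Taking 4-note groups, the heads are D3, C3, Bb2: the pattern moves down a 2nd.
So cell 4 is Ab2 Gb2 Ab2 F2.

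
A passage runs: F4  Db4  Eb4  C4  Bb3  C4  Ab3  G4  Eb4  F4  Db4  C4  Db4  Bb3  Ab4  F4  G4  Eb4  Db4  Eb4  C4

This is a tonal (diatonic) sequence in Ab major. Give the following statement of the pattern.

Bb4 G4 Ab4 F4 Eb4 F4 Db4

Taking 7-note groups, the heads are F4, G4, Ab4: the pattern moves up a 2nd.
Statement 4 starts on Bb4 and keeps the same diatonic contour: Bb4 G4 Ab4 F4 Eb4 F4 Db4.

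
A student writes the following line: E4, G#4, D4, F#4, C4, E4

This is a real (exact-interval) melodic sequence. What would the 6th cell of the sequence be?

Taking 2-note groups, the heads are E4, D4, C4: the pattern moves down a 2nd.
Carrying on: Bb3 → Ab3 → Gb3.
So cell 6 is Gb3 Bb3.

Gb3 Bb3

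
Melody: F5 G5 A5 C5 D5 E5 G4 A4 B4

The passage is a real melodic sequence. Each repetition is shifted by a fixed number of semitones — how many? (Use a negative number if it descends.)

-5

The 3-note cells begin on F5, C5, G4 — each down a 4th from the last.
F5 to C5 spans -5 semitones.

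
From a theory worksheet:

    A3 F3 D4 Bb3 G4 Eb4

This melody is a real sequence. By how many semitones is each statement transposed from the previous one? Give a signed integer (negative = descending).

5

The 2-note cells begin on A3, D4, G4 — each up a 4th from the last.
Counting half-steps from A3 to D4: 5.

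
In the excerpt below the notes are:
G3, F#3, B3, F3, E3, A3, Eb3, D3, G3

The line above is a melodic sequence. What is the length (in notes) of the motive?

Try groups of 3 (3 cells in 9 notes):
G3 F#3 B3 | F3 E3 A3 | Eb3 D3 G3
That's a consistent down a 2nd shift per cell, and no other grouping gives one.

3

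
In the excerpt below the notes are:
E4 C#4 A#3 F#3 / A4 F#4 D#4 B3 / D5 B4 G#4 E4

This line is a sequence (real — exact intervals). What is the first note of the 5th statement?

C6

Unit = 4 notes; the statements start on E4, A4, D5, moving up a 4th each time.
Continuing: G5 → C6. Statement 5 starts on C6.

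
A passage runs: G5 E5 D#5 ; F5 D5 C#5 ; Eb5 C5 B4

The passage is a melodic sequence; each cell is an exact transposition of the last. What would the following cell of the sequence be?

Db5 Bb4 A4

Unit = 3 notes; the statements start on G5, F5, Eb5, moving down a 2nd each time.
Statement 4 starts on Db5 and keeps the same exact contour: Db5 Bb4 A4.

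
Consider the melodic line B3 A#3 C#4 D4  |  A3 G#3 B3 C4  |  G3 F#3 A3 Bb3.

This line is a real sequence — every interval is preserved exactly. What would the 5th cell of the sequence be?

Eb3 D3 F3 Gb3

With a 4-note motive the entries are B3, A3, G3, each down a 2nd from the previous.
Carrying on: F3 → Eb3.
So cell 5 is Eb3 D3 F3 Gb3.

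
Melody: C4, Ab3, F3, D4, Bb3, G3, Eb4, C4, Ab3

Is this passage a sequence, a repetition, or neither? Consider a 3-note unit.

Each 3-note cell is the previous one transposed up a 2nd.

sequence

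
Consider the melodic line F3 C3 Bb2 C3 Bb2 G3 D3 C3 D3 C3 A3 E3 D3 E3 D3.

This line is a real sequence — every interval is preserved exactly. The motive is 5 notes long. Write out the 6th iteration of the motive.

D#4 A#3 G#3 A#3 G#3

Unit = 5 notes; the statements start on F3, G3, A3, moving up a 2nd each time.
Carrying on: B3 → C#4 → D#4.
From D#4 the exact shape gives D#4 A#3 G#3 A#3 G#3.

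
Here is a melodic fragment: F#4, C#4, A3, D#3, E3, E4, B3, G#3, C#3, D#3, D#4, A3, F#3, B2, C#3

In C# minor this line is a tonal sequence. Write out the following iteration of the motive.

Unit = 5 notes; the statements start on F#4, E4, D#4, moving down a 2nd each time.
From C#4 the diatonic shape gives C#4 G#3 E3 A2 B2.

C#4 G#3 E3 A2 B2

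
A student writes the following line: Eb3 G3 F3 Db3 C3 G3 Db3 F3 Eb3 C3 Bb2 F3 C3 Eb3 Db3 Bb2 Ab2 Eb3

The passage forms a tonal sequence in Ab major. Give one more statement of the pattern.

The 6-note cells begin on Eb3, Db3, C3 — each down a 2nd from the last.
From Bb2 the diatonic shape gives Bb2 Db3 C3 Ab2 G2 Db3.

Bb2 Db3 C3 Ab2 G2 Db3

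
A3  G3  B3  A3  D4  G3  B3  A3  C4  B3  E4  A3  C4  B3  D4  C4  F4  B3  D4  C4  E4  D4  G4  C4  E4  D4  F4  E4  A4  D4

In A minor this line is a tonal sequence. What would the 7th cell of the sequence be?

With a 6-note motive the entries are A3, B3, C4, D4, E4, each up a 2nd from the previous.
Extending up a 2nd: F4 → G4.
So cell 7 is G4 F4 A4 G4 C5 F4.

G4 F4 A4 G4 C5 F4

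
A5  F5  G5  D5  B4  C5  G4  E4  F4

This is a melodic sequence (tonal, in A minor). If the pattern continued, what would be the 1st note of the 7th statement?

E2

Grouping in 3s, the 1st note of each cell is A5, D5, G4.
Each moves down a 5th. Continuing: C4 → F3 → B2 → E2.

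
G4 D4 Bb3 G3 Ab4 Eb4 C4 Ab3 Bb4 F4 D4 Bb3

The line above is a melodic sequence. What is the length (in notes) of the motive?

4

Try groups of 4 (3 cells in 12 notes):
G4 D4 Bb3 G3 | Ab4 Eb4 C4 Ab3 | Bb4 F4 D4 Bb3
Every group is a transposition up a 2nd of the one before; no shorter unit works.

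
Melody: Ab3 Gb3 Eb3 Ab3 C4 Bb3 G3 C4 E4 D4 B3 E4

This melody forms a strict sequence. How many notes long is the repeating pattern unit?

12 notes total. Splitting into 3 groups of 4:
Ab3 Gb3 Eb3 Ab3 | C4 Bb3 G3 C4 | E4 D4 B3 E4
Each cell is the previous one up a 3rd — so the unit is 4 notes.

4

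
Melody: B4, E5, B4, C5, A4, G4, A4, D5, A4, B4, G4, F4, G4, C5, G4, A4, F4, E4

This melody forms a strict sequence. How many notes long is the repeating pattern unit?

There are 18 notes; a 6-note unit gives 3 cells:
B4 E5 B4 C5 A4 G4 | A4 D5 A4 B4 G4 F4 | G4 C5 G4 A4 F4 E4
That's a consistent down a 2nd shift per cell, and no other grouping gives one.

6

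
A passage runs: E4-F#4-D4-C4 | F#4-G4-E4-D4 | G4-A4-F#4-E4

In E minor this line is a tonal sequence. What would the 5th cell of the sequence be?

B4 C5 A4 G4

With a 4-note motive the entries are E4, F#4, G4, each up a 2nd from the previous.
Continuing the starts: A4 → B4.
Statement 5 starts on B4 and keeps the same diatonic contour: B4 C5 A4 G4.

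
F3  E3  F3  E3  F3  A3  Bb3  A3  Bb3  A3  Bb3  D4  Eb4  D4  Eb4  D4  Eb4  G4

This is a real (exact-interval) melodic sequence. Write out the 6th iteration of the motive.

With a 6-note motive the entries are F3, Bb3, Eb4, each up a 4th from the previous.
Carrying on: Ab4 → Db5 → Gb5.
Statement 6 starts on Gb5 and keeps the same exact contour: Gb5 F5 Gb5 F5 Gb5 Bb5.

Gb5 F5 Gb5 F5 Gb5 Bb5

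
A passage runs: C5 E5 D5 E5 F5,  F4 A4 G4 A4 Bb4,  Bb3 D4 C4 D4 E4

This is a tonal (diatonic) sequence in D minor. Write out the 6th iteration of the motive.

D2 F2 E2 F2 G2

With a 5-note motive the entries are C5, F4, Bb3, each down a 5th from the previous.
Continuing the starts: E3 → A2 → D2.
From D2 the diatonic shape gives D2 F2 E2 F2 G2.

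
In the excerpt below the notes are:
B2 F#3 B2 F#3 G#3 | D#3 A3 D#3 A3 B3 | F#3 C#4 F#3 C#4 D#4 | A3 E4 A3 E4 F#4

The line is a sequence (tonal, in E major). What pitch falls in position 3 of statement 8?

B4

The unit is 5 notes. Position-3 pitches of the 4 shown cells: B2, D#3, F#3, A3.
Each moves up a 3rd. Continuing: C#4 → E4 → G#4 → B4.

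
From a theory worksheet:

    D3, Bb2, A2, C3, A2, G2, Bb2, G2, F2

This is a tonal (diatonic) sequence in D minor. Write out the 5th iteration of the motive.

G2 E2 D2

Taking 3-note groups, the heads are D3, C3, Bb2: the pattern moves down a 2nd.
Continuing the starts: A2 → G2.
So cell 5 is G2 E2 D2.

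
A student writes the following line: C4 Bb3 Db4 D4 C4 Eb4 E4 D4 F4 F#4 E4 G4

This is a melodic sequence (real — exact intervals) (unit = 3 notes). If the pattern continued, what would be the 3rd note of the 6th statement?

Grouping in 3s, the 3rd note of each cell is Db4, Eb4, F4, G4.
Carrying that up a 2nd forward: A4 → B4.

B4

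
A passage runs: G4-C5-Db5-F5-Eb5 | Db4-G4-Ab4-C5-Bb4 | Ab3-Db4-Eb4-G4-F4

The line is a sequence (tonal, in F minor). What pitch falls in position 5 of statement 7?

Ab2

Grouping in 5s, the 5th note of each cell is Eb5, Bb4, F4.
Extending down a 4th: C4 → G3 → Db3 → Ab2.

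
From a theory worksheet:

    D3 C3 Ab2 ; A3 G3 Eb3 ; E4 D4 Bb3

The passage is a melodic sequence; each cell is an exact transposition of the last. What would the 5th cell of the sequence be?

F#5 E5 C5

With a 3-note motive the entries are D3, A3, E4, each up a 5th from the previous.
Extending up a 5th: B4 → F#5.
So cell 5 is F#5 E5 C5.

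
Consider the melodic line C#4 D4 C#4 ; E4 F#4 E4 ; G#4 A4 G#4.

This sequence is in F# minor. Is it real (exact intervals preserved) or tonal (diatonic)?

tonal

Every note is diatonic to F# minor.
Cell 1 has +1 semitones from note 1 to 2, but cell 2 has +2 — the interval quality changes while the contour stays the same, which is the hallmark of a tonal sequence.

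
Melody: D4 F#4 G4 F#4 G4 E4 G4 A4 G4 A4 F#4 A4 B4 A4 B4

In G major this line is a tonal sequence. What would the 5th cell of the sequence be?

A4 C5 D5 C5 D5

The 5-note cells begin on D4, E4, F#4 — each up a 2nd from the last.
Extending up a 2nd: G4 → A4.
Statement 5 starts on A4 and keeps the same diatonic contour: A4 C5 D5 C5 D5.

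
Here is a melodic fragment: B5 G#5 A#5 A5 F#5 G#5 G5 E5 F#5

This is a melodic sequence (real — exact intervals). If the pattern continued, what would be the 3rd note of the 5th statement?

The unit is 3 notes. Position-3 pitches of the 3 shown cells: A#5, G#5, F#5.
Carrying that down a 2nd forward: E5 → D5.

D5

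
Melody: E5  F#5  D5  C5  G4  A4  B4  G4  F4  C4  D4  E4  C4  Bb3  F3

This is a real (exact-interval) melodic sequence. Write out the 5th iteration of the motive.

C3 D3 Bb2 Ab2 Eb2

The 5-note cells begin on E5, A4, D4 — each down a 5th from the last.
Extending down a 5th: G3 → C3.
From C3 the exact shape gives C3 D3 Bb2 Ab2 Eb2.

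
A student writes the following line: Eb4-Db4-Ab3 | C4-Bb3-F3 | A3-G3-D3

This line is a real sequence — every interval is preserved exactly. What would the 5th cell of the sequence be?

Unit = 3 notes; the statements start on Eb4, C4, A3, moving down a 3rd each time.
Continuing the starts: F#3 → D#3.
From D#3 the exact shape gives D#3 C#3 G#2.

D#3 C#3 G#2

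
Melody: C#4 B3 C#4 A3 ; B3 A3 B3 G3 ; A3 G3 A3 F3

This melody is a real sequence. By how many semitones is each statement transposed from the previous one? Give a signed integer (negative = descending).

-2

Unit = 4 notes; the statements start on C#4, B3, A3, moving down a 2nd each time.
Counting half-steps from C#4 to B3: -2.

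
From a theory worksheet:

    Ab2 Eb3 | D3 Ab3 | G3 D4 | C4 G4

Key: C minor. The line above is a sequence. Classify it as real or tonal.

tonal

Every note is diatonic to C minor.
Cell 1 has +7 semitones from note 1 to 2, but cell 2 has +6 — the interval quality changes while the contour stays the same, which is the hallmark of a tonal sequence.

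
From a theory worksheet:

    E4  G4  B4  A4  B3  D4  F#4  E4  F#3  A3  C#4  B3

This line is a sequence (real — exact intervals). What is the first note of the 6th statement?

D#2

With a 4-note motive the entries are E4, B3, F#3, each down a 4th from the previous.
Continuing: C#3 → G#2 → D#2. Statement 6 starts on D#2.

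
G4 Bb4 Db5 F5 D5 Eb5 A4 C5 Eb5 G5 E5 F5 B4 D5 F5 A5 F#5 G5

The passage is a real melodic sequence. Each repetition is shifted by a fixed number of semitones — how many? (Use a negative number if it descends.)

The 6-note cells begin on G4, A4, B4 — each up a 2nd from the last.
G4→A4 is 69 − 67 = 2 semitones.

2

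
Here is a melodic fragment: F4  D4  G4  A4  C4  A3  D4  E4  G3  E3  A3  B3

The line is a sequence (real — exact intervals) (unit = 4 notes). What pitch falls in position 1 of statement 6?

With 4-note cells, note 1 of each statement runs F4, C4, G3.
Extending down a 4th: D3 → A2 → E2.

E2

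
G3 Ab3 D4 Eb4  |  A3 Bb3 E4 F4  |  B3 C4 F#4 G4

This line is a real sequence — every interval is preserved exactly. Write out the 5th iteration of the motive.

Taking 4-note groups, the heads are G3, A3, B3: the pattern moves up a 2nd.
Continuing the starts: C#4 → D#4.
From D#4 the exact shape gives D#4 E4 A#4 B4.

D#4 E4 A#4 B4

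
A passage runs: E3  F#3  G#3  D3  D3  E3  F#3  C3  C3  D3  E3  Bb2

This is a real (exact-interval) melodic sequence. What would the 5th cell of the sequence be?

Ab2 Bb2 C3 Gb2

With a 4-note motive the entries are E3, D3, C3, each down a 2nd from the previous.
Continuing the starts: Bb2 → Ab2.
So cell 5 is Ab2 Bb2 C3 Gb2.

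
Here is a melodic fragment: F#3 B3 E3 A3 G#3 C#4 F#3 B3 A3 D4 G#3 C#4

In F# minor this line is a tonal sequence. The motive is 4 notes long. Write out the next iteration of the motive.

B3 E4 A3 D4

Taking 4-note groups, the heads are F#3, G#3, A3: the pattern moves up a 2nd.
So cell 4 is B3 E4 A3 D4.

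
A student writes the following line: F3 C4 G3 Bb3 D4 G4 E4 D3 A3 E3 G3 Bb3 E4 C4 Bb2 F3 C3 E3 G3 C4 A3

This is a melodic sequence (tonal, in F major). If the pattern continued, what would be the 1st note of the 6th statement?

The unit is 7 notes. Position-1 pitches of the 3 shown cells: F3, D3, Bb2.
Extending down a 3rd: G2 → E2 → C2.

C2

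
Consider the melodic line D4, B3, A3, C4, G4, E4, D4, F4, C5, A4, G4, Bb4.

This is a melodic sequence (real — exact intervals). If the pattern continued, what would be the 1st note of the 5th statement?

Bb5

The unit is 4 notes. Position-1 pitches of the 3 shown cells: D4, G4, C5.
Carrying that up a 4th forward: F5 → Bb5.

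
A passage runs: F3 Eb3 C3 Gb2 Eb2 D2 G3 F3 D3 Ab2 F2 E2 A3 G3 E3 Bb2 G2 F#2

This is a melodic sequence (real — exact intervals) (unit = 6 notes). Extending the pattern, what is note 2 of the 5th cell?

Grouping in 6s, the 2nd note of each cell is Eb3, F3, G3.
Each moves up a 2nd. Continuing: A3 → B3.

B3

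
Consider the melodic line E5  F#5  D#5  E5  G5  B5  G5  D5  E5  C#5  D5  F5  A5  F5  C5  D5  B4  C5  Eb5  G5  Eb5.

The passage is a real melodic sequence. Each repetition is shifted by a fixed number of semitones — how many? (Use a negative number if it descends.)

Unit = 7 notes; the statements start on E5, D5, C5, moving down a 2nd each time.
E5 to D5 spans -2 semitones.

-2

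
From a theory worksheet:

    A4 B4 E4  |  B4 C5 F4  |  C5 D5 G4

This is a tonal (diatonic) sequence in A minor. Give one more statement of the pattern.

Unit = 3 notes; the statements start on A4, B4, C5, moving up a 2nd each time.
Statement 4 starts on D5 and keeps the same diatonic contour: D5 E5 A4.

D5 E5 A4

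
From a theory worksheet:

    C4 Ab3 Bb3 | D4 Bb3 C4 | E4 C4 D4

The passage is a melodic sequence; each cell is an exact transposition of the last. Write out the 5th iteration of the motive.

With a 3-note motive the entries are C4, D4, E4, each up a 2nd from the previous.
Continuing the starts: F#4 → G#4.
From G#4 the exact shape gives G#4 E4 F#4.

G#4 E4 F#4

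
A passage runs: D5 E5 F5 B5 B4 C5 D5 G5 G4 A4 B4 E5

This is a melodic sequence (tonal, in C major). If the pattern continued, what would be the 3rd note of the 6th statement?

C4

Grouping in 4s, the 3rd note of each cell is F5, D5, B4.
Carrying that down a 3rd forward: G4 → E4 → C4.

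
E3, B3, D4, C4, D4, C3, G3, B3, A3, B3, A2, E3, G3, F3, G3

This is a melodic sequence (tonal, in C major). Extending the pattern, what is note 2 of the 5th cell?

A2

The unit is 5 notes. Position-2 pitches of the 3 shown cells: B3, G3, E3.
Extending down a 3rd: C3 → A2.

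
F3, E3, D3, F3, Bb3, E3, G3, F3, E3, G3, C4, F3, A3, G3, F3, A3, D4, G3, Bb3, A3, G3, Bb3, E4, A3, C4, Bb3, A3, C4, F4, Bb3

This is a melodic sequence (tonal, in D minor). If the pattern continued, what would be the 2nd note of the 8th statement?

E4

With 6-note cells, note 2 of each statement runs E3, F3, G3, A3, Bb3.
Carrying that up a 2nd forward: C4 → D4 → E4.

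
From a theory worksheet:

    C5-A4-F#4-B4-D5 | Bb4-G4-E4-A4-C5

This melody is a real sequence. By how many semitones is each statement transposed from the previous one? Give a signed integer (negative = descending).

Taking 5-note groups, the heads are C5, Bb4: the pattern moves down a 2nd.
C5 to Bb4 spans -2 semitones.

-2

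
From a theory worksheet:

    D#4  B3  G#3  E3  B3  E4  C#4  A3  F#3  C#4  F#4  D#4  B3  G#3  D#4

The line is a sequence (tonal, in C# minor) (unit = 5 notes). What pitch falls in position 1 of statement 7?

C#5

Grouping in 5s, the 1st note of each cell is D#4, E4, F#4.
Extending up a 2nd: G#4 → A4 → B4 → C#5.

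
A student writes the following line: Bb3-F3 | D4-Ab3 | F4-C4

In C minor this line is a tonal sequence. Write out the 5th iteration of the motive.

C5 G4

Taking 2-note groups, the heads are Bb3, D4, F4: the pattern moves up a 3rd.
Extending up a 3rd: Ab4 → C5.
So cell 5 is C5 G4.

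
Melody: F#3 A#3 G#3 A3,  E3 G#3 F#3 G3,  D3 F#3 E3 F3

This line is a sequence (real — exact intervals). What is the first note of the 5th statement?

With a 4-note motive the entries are F#3, E3, D3, each down a 2nd from the previous.
Continuing: C3 → Bb2. Statement 5 starts on Bb2.

Bb2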